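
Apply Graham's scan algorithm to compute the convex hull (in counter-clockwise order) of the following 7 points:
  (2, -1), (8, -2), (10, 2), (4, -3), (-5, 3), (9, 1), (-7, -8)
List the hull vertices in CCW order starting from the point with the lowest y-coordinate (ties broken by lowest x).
Hull (CCW) = [(-7, -8), (8, -2), (10, 2), (-5, 3)]

Graham scan procedure:
  1. Find the pivot p₀ = point with lowest y (tie → lowest x): (-7, -8).
  2. Sort the remaining points by polar angle around p₀.
  3. Walk through sorted points, maintaining a stack; pop the top while the last three entries make a non-left turn (cross product ≤ 0).
  4. Final stack is the convex hull in CCW order: (-7, -8), (8, -2), (10, 2), (-5, 3).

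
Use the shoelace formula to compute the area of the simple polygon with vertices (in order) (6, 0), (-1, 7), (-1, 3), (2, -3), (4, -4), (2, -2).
Area = 59/2

Shoelace formula: Area = (1/2) |Σ_i (x_i · y_{i+1} − x_{i+1} · y_i)| (indices mod n). Compute each cross term:
  (6)(7) − (-1)(0) = 42
  (-1)(3) − (-1)(7) = 4
  (-1)(-3) − (2)(3) = -3
  (2)(-4) − (4)(-3) = 4
  (4)(-2) − (2)(-4) = 0
  (2)(0) − (6)(-2) = 12
Sum = 59, so (signed) Area = 59/2 = 59/2, |Area| = 59/2.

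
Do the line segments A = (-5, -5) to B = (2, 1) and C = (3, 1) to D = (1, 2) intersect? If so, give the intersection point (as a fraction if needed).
No (intersection of containing lines falls outside at least one segment)

Parametrize and solve: t = 20/19, s = 6/19. At least one of these is outside [0, 1], so the segments do not intersect.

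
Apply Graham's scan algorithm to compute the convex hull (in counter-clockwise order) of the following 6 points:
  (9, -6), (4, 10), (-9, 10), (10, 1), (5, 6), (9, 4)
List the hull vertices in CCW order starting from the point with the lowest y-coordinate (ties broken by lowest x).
Hull (CCW) = [(9, -6), (10, 1), (9, 4), (4, 10), (-9, 10)]

Graham scan procedure:
  1. Find the pivot p₀ = point with lowest y (tie → lowest x): (9, -6).
  2. Sort the remaining points by polar angle around p₀.
  3. Walk through sorted points, maintaining a stack; pop the top while the last three entries make a non-left turn (cross product ≤ 0).
  4. Final stack is the convex hull in CCW order: (9, -6), (10, 1), (9, 4), (4, 10), (-9, 10).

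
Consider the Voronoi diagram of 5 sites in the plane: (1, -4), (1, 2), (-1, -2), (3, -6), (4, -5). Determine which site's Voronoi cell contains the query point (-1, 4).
Nearest site = (1, 2)

The Voronoi cell of site s contains exactly those query points closer to s than to any other site. Compute squared distances from q = (-1, 4) to each site:
  (1 − -1)² + (2 − 4)² = 8
  (-1 − -1)² + (-2 − 4)² = 36
  (1 − -1)² + (-4 − 4)² = 68
  (4 − -1)² + (-5 − 4)² = 106
  (3 − -1)² + (-6 − 4)² = 116
Minimum is attained by (1, 2), so q lies in its Voronoi cell.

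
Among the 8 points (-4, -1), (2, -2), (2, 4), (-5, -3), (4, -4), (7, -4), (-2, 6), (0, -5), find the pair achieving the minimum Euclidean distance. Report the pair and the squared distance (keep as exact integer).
Pair = ((-4, -1), (-5, -3)); squared distance = 5

Compute all C(8, 2) = 28 pairwise squared distances (x_i − x_j)² + (y_i − y_j)². The minimum is 5, attained by the pair ((-4, -1), (-5, -3)).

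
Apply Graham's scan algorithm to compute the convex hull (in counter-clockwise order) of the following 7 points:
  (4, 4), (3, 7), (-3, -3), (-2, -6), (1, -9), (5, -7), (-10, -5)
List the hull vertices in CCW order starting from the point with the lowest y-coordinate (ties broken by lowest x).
Hull (CCW) = [(1, -9), (5, -7), (4, 4), (3, 7), (-10, -5)]

Graham scan procedure:
  1. Find the pivot p₀ = point with lowest y (tie → lowest x): (1, -9).
  2. Sort the remaining points by polar angle around p₀.
  3. Walk through sorted points, maintaining a stack; pop the top while the last three entries make a non-left turn (cross product ≤ 0).
  4. Final stack is the convex hull in CCW order: (1, -9), (5, -7), (4, 4), (3, 7), (-10, -5).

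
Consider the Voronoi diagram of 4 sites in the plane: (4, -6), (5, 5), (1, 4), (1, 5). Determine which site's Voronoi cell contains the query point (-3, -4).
Nearest site = (4, -6)

The Voronoi cell of site s contains exactly those query points closer to s than to any other site. Compute squared distances from q = (-3, -4) to each site:
  (4 − -3)² + (-6 − -4)² = 53
  (1 − -3)² + (4 − -4)² = 80
  (1 − -3)² + (5 − -4)² = 97
  (5 − -3)² + (5 − -4)² = 145
Minimum is attained by (4, -6), so q lies in its Voronoi cell.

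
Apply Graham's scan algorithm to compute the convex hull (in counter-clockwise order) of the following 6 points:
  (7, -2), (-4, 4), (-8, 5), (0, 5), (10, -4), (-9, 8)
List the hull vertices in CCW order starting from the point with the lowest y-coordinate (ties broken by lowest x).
Hull (CCW) = [(10, -4), (0, 5), (-9, 8), (-8, 5)]

Graham scan procedure:
  1. Find the pivot p₀ = point with lowest y (tie → lowest x): (10, -4).
  2. Sort the remaining points by polar angle around p₀.
  3. Walk through sorted points, maintaining a stack; pop the top while the last three entries make a non-left turn (cross product ≤ 0).
  4. Final stack is the convex hull in CCW order: (10, -4), (0, 5), (-9, 8), (-8, 5).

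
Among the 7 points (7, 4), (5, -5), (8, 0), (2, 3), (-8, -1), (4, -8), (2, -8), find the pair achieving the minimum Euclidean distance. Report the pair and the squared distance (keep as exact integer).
Pair = ((4, -8), (2, -8)); squared distance = 4

Compute all C(7, 2) = 21 pairwise squared distances (x_i − x_j)² + (y_i − y_j)². The minimum is 4, attained by the pair ((4, -8), (2, -8)).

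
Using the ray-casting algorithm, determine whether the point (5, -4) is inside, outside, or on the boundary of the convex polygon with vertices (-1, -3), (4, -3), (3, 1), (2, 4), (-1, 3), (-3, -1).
The point (5, -4) lies strictly outside the polygon

Cast a horizontal ray to the right from the query point and count how many polygon edges it crosses (each edge strictly once or zero times, handled with the usual half-open convention). 
Parity of crossings → even ⇒ outside.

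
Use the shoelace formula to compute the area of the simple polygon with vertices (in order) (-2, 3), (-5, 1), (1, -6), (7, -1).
Area = 51

Shoelace formula: Area = (1/2) |Σ_i (x_i · y_{i+1} − x_{i+1} · y_i)| (indices mod n). Compute each cross term:
  (-2)(1) − (-5)(3) = 13
  (-5)(-6) − (1)(1) = 29
  (1)(-1) − (7)(-6) = 41
  (7)(3) − (-2)(-1) = 19
Sum = 102, so (signed) Area = 102/2 = 51, |Area| = 51.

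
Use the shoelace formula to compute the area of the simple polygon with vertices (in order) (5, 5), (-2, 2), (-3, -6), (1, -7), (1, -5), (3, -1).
Area = 101/2

Shoelace formula: Area = (1/2) |Σ_i (x_i · y_{i+1} − x_{i+1} · y_i)| (indices mod n). Compute each cross term:
  (5)(2) − (-2)(5) = 20
  (-2)(-6) − (-3)(2) = 18
  (-3)(-7) − (1)(-6) = 27
  (1)(-5) − (1)(-7) = 2
  (1)(-1) − (3)(-5) = 14
  (3)(5) − (5)(-1) = 20
Sum = 101, so (signed) Area = 101/2 = 101/2, |Area| = 101/2.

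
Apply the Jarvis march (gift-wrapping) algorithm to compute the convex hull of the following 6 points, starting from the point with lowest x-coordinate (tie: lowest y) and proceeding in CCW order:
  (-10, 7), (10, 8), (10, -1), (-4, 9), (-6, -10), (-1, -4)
Hull (CCW) = [(-10, 7), (-6, -10), (10, -1), (10, 8), (-4, 9)]

Jarvis march: at each step, from the current hull vertex p, select the next vertex q as the point such that every other point lies strictly to the left of (or on) the directed line p → q. (Equivalently: for every other point r, the cross product (q − p) × (r − p) ≥ 0.)
Starting point (lowest x, tie lowest y): (-10, 7). Wrap until returning to start. Resulting hull: (-10, 7), (-6, -10), (10, -1), (10, 8), (-4, 9).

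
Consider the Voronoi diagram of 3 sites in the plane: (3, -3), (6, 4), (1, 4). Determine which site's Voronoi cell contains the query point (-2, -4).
Nearest site = (3, -3)

The Voronoi cell of site s contains exactly those query points closer to s than to any other site. Compute squared distances from q = (-2, -4) to each site:
  (3 − -2)² + (-3 − -4)² = 26
  (1 − -2)² + (4 − -4)² = 73
  (6 − -2)² + (4 − -4)² = 128
Minimum is attained by (3, -3), so q lies in its Voronoi cell.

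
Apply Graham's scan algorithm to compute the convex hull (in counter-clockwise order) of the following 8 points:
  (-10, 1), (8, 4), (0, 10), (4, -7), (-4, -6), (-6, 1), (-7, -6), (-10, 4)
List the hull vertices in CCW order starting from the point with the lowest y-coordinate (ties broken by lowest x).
Hull (CCW) = [(4, -7), (8, 4), (0, 10), (-10, 4), (-10, 1), (-7, -6)]

Graham scan procedure:
  1. Find the pivot p₀ = point with lowest y (tie → lowest x): (4, -7).
  2. Sort the remaining points by polar angle around p₀.
  3. Walk through sorted points, maintaining a stack; pop the top while the last three entries make a non-left turn (cross product ≤ 0).
  4. Final stack is the convex hull in CCW order: (4, -7), (8, 4), (0, 10), (-10, 4), (-10, 1), (-7, -6).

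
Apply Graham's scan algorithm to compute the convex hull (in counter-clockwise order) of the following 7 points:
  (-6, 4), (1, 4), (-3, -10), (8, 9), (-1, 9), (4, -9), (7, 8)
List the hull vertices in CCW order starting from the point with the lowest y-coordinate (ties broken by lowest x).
Hull (CCW) = [(-3, -10), (4, -9), (8, 9), (-1, 9), (-6, 4)]

Graham scan procedure:
  1. Find the pivot p₀ = point with lowest y (tie → lowest x): (-3, -10).
  2. Sort the remaining points by polar angle around p₀.
  3. Walk through sorted points, maintaining a stack; pop the top while the last three entries make a non-left turn (cross product ≤ 0).
  4. Final stack is the convex hull in CCW order: (-3, -10), (4, -9), (8, 9), (-1, 9), (-6, 4).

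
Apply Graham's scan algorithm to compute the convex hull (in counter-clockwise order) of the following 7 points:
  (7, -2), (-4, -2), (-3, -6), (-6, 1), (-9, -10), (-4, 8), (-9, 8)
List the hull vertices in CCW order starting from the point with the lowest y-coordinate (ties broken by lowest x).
Hull (CCW) = [(-9, -10), (7, -2), (-4, 8), (-9, 8)]

Graham scan procedure:
  1. Find the pivot p₀ = point with lowest y (tie → lowest x): (-9, -10).
  2. Sort the remaining points by polar angle around p₀.
  3. Walk through sorted points, maintaining a stack; pop the top while the last three entries make a non-left turn (cross product ≤ 0).
  4. Final stack is the convex hull in CCW order: (-9, -10), (7, -2), (-4, 8), (-9, 8).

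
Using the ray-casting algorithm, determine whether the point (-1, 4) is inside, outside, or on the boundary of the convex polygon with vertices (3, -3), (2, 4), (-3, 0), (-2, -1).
The point (-1, 4) lies strictly outside the polygon

Cast a horizontal ray to the right from the query point and count how many polygon edges it crosses (each edge strictly once or zero times, handled with the usual half-open convention). 
Parity of crossings → even ⇒ outside.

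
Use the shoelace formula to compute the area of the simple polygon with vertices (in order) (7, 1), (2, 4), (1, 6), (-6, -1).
Area = 35

Shoelace formula: Area = (1/2) |Σ_i (x_i · y_{i+1} − x_{i+1} · y_i)| (indices mod n). Compute each cross term:
  (7)(4) − (2)(1) = 26
  (2)(6) − (1)(4) = 8
  (1)(-1) − (-6)(6) = 35
  (-6)(1) − (7)(-1) = 1
Sum = 70, so (signed) Area = 70/2 = 35, |Area| = 35.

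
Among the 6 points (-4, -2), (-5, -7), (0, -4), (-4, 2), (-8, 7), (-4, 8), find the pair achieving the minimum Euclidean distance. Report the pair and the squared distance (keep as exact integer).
Pair = ((-4, -2), (-4, 2)); squared distance = 16

Compute all C(6, 2) = 15 pairwise squared distances (x_i − x_j)² + (y_i − y_j)². The minimum is 16, attained by the pair ((-4, -2), (-4, 2)).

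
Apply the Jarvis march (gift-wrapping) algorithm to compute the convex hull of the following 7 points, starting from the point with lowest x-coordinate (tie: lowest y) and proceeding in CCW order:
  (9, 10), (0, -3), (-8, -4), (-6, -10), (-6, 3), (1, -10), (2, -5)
Hull (CCW) = [(-8, -4), (-6, -10), (1, -10), (9, 10), (-6, 3)]

Jarvis march: at each step, from the current hull vertex p, select the next vertex q as the point such that every other point lies strictly to the left of (or on) the directed line p → q. (Equivalently: for every other point r, the cross product (q − p) × (r − p) ≥ 0.)
Starting point (lowest x, tie lowest y): (-8, -4). Wrap until returning to start. Resulting hull: (-8, -4), (-6, -10), (1, -10), (9, 10), (-6, 3).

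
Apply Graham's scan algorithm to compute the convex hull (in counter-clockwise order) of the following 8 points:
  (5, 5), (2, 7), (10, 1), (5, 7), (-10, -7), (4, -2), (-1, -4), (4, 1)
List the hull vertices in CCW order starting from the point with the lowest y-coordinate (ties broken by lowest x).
Hull (CCW) = [(-10, -7), (-1, -4), (4, -2), (10, 1), (5, 7), (2, 7)]

Graham scan procedure:
  1. Find the pivot p₀ = point with lowest y (tie → lowest x): (-10, -7).
  2. Sort the remaining points by polar angle around p₀.
  3. Walk through sorted points, maintaining a stack; pop the top while the last three entries make a non-left turn (cross product ≤ 0).
  4. Final stack is the convex hull in CCW order: (-10, -7), (-1, -4), (4, -2), (10, 1), (5, 7), (2, 7).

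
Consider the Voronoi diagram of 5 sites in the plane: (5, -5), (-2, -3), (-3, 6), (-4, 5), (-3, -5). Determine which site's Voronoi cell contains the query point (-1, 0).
Nearest site = (-2, -3)

The Voronoi cell of site s contains exactly those query points closer to s than to any other site. Compute squared distances from q = (-1, 0) to each site:
  (-2 − -1)² + (-3 − 0)² = 10
  (-3 − -1)² + (-5 − 0)² = 29
  (-4 − -1)² + (5 − 0)² = 34
  (-3 − -1)² + (6 − 0)² = 40
  (5 − -1)² + (-5 − 0)² = 61
Minimum is attained by (-2, -3), so q lies in its Voronoi cell.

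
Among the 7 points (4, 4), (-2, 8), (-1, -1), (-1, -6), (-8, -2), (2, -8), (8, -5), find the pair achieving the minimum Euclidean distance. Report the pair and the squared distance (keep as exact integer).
Pair = ((-1, -6), (2, -8)); squared distance = 13

Compute all C(7, 2) = 21 pairwise squared distances (x_i − x_j)² + (y_i − y_j)². The minimum is 13, attained by the pair ((-1, -6), (2, -8)).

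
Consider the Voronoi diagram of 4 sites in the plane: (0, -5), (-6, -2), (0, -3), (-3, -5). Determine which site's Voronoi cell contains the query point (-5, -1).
Nearest site = (-6, -2)

The Voronoi cell of site s contains exactly those query points closer to s than to any other site. Compute squared distances from q = (-5, -1) to each site:
  (-6 − -5)² + (-2 − -1)² = 2
  (-3 − -5)² + (-5 − -1)² = 20
  (0 − -5)² + (-3 − -1)² = 29
  (0 − -5)² + (-5 − -1)² = 41
Minimum is attained by (-6, -2), so q lies in its Voronoi cell.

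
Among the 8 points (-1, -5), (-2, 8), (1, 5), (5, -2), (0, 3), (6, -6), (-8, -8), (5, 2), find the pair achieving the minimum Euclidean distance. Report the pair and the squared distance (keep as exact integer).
Pair = ((1, 5), (0, 3)); squared distance = 5

Compute all C(8, 2) = 28 pairwise squared distances (x_i − x_j)² + (y_i − y_j)². The minimum is 5, attained by the pair ((1, 5), (0, 3)).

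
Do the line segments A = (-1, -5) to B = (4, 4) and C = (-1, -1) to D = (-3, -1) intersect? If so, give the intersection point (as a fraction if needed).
No (intersection of containing lines falls outside at least one segment)

Parametrize and solve: t = 4/9, s = -10/9. At least one of these is outside [0, 1], so the segments do not intersect.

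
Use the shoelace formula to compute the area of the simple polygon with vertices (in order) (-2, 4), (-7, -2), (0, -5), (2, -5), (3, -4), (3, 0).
Area = 54

Shoelace formula: Area = (1/2) |Σ_i (x_i · y_{i+1} − x_{i+1} · y_i)| (indices mod n). Compute each cross term:
  (-2)(-2) − (-7)(4) = 32
  (-7)(-5) − (0)(-2) = 35
  (0)(-5) − (2)(-5) = 10
  (2)(-4) − (3)(-5) = 7
  (3)(0) − (3)(-4) = 12
  (3)(4) − (-2)(0) = 12
Sum = 108, so (signed) Area = 108/2 = 54, |Area| = 54.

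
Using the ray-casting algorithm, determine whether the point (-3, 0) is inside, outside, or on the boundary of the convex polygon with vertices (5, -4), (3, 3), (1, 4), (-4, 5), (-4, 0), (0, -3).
The point (-3, 0) lies strictly inside the polygon

Cast a horizontal ray to the right from the query point and count how many polygon edges it crosses (each edge strictly once or zero times, handled with the usual half-open convention). 
Parity of crossings → odd ⇒ inside.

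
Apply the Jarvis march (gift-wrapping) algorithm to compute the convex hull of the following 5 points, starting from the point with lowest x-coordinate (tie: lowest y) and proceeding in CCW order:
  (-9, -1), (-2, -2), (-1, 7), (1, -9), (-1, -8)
Hull (CCW) = [(-9, -1), (-1, -8), (1, -9), (-1, 7)]

Jarvis march: at each step, from the current hull vertex p, select the next vertex q as the point such that every other point lies strictly to the left of (or on) the directed line p → q. (Equivalently: for every other point r, the cross product (q − p) × (r − p) ≥ 0.)
Starting point (lowest x, tie lowest y): (-9, -1). Wrap until returning to start. Resulting hull: (-9, -1), (-1, -8), (1, -9), (-1, 7).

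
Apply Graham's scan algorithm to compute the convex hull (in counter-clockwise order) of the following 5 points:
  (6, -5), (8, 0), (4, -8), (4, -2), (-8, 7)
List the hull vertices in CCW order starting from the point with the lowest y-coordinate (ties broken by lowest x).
Hull (CCW) = [(4, -8), (6, -5), (8, 0), (-8, 7)]

Graham scan procedure:
  1. Find the pivot p₀ = point with lowest y (tie → lowest x): (4, -8).
  2. Sort the remaining points by polar angle around p₀.
  3. Walk through sorted points, maintaining a stack; pop the top while the last three entries make a non-left turn (cross product ≤ 0).
  4. Final stack is the convex hull in CCW order: (4, -8), (6, -5), (8, 0), (-8, 7).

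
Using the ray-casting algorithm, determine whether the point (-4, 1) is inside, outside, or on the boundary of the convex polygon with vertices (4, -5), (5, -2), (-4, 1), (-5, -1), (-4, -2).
The point (-4, 1) lies on the polygon boundary

Boundary check: the query satisfies the collinearity and bounding-box conditions for some polygon edge, so it lies exactly on the boundary.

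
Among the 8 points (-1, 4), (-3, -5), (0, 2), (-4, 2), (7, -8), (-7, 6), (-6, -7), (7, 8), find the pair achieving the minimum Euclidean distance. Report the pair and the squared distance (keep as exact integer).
Pair = ((-1, 4), (0, 2)); squared distance = 5

Compute all C(8, 2) = 28 pairwise squared distances (x_i − x_j)² + (y_i − y_j)². The minimum is 5, attained by the pair ((-1, 4), (0, 2)).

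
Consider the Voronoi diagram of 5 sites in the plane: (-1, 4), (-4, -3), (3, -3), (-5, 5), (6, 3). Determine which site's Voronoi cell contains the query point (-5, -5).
Nearest site = (-4, -3)

The Voronoi cell of site s contains exactly those query points closer to s than to any other site. Compute squared distances from q = (-5, -5) to each site:
  (-4 − -5)² + (-3 − -5)² = 5
  (3 − -5)² + (-3 − -5)² = 68
  (-1 − -5)² + (4 − -5)² = 97
  (-5 − -5)² + (5 − -5)² = 100
  (6 − -5)² + (3 − -5)² = 185
Minimum is attained by (-4, -3), so q lies in its Voronoi cell.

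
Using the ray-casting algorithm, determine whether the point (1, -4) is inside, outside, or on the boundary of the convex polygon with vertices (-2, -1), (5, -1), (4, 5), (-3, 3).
The point (1, -4) lies strictly outside the polygon

Cast a horizontal ray to the right from the query point and count how many polygon edges it crosses (each edge strictly once or zero times, handled with the usual half-open convention). 
Parity of crossings → even ⇒ outside.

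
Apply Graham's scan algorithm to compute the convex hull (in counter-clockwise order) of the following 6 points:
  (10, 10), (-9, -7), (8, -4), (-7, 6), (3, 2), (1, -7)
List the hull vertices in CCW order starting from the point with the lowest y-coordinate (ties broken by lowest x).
Hull (CCW) = [(-9, -7), (1, -7), (8, -4), (10, 10), (-7, 6)]

Graham scan procedure:
  1. Find the pivot p₀ = point with lowest y (tie → lowest x): (-9, -7).
  2. Sort the remaining points by polar angle around p₀.
  3. Walk through sorted points, maintaining a stack; pop the top while the last three entries make a non-left turn (cross product ≤ 0).
  4. Final stack is the convex hull in CCW order: (-9, -7), (1, -7), (8, -4), (10, 10), (-7, 6).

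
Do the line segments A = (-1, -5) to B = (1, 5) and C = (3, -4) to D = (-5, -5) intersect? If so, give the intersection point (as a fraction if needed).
Yes; intersection at (-35/39, -175/39) (t = 2/39 on AB, s = 19/39 on CD)

Parametrize AB as A + t(B − A) = (-1 + 2 t, -5 + 10 t) and CD as C + s(D − C) = (3 + -8 s, -4 + -1 s). Solve the linear system for (t, s). Determinant = -78 ≠ 0, so a unique intersection of the containing lines exists. Solution: t = 2/39, s = 19/39 — both in [0, 1], so the segments cross. Intersection point: (-35/39, -175/39).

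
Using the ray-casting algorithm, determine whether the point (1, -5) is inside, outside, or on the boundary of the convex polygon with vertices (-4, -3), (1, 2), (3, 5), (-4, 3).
The point (1, -5) lies strictly outside the polygon

Cast a horizontal ray to the right from the query point and count how many polygon edges it crosses (each edge strictly once or zero times, handled with the usual half-open convention). 
Parity of crossings → even ⇒ outside.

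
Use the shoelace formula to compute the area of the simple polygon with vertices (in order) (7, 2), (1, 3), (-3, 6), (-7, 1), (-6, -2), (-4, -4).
Area = 129/2

Shoelace formula: Area = (1/2) |Σ_i (x_i · y_{i+1} − x_{i+1} · y_i)| (indices mod n). Compute each cross term:
  (7)(3) − (1)(2) = 19
  (1)(6) − (-3)(3) = 15
  (-3)(1) − (-7)(6) = 39
  (-7)(-2) − (-6)(1) = 20
  (-6)(-4) − (-4)(-2) = 16
  (-4)(2) − (7)(-4) = 20
Sum = 129, so (signed) Area = 129/2 = 129/2, |Area| = 129/2.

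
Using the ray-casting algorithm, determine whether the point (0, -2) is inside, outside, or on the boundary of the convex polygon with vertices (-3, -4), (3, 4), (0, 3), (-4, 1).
The point (0, -2) lies strictly outside the polygon

Cast a horizontal ray to the right from the query point and count how many polygon edges it crosses (each edge strictly once or zero times, handled with the usual half-open convention). 
Parity of crossings → even ⇒ outside.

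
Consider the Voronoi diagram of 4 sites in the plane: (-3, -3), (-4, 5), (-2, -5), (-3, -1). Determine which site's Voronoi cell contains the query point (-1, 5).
Nearest site = (-4, 5)

The Voronoi cell of site s contains exactly those query points closer to s than to any other site. Compute squared distances from q = (-1, 5) to each site:
  (-4 − -1)² + (5 − 5)² = 9
  (-3 − -1)² + (-1 − 5)² = 40
  (-3 − -1)² + (-3 − 5)² = 68
  (-2 − -1)² + (-5 − 5)² = 101
Minimum is attained by (-4, 5), so q lies in its Voronoi cell.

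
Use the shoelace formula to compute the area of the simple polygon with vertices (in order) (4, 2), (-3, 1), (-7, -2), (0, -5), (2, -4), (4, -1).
Area = 47

Shoelace formula: Area = (1/2) |Σ_i (x_i · y_{i+1} − x_{i+1} · y_i)| (indices mod n). Compute each cross term:
  (4)(1) − (-3)(2) = 10
  (-3)(-2) − (-7)(1) = 13
  (-7)(-5) − (0)(-2) = 35
  (0)(-4) − (2)(-5) = 10
  (2)(-1) − (4)(-4) = 14
  (4)(2) − (4)(-1) = 12
Sum = 94, so (signed) Area = 94/2 = 47, |Area| = 47.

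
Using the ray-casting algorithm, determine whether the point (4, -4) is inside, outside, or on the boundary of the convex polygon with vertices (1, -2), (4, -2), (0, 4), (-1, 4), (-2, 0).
The point (4, -4) lies strictly outside the polygon

Cast a horizontal ray to the right from the query point and count how many polygon edges it crosses (each edge strictly once or zero times, handled with the usual half-open convention). 
Parity of crossings → even ⇒ outside.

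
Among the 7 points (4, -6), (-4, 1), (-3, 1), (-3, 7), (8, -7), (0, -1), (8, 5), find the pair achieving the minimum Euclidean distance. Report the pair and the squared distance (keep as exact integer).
Pair = ((-4, 1), (-3, 1)); squared distance = 1

Compute all C(7, 2) = 21 pairwise squared distances (x_i − x_j)² + (y_i − y_j)². The minimum is 1, attained by the pair ((-4, 1), (-3, 1)).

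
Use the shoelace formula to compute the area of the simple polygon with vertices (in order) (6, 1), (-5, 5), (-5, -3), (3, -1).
Area = 49

Shoelace formula: Area = (1/2) |Σ_i (x_i · y_{i+1} − x_{i+1} · y_i)| (indices mod n). Compute each cross term:
  (6)(5) − (-5)(1) = 35
  (-5)(-3) − (-5)(5) = 40
  (-5)(-1) − (3)(-3) = 14
  (3)(1) − (6)(-1) = 9
Sum = 98, so (signed) Area = 98/2 = 49, |Area| = 49.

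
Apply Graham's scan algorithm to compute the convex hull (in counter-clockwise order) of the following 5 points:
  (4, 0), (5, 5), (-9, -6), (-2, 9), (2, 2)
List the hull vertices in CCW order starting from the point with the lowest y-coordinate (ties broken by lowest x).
Hull (CCW) = [(-9, -6), (4, 0), (5, 5), (-2, 9)]

Graham scan procedure:
  1. Find the pivot p₀ = point with lowest y (tie → lowest x): (-9, -6).
  2. Sort the remaining points by polar angle around p₀.
  3. Walk through sorted points, maintaining a stack; pop the top while the last three entries make a non-left turn (cross product ≤ 0).
  4. Final stack is the convex hull in CCW order: (-9, -6), (4, 0), (5, 5), (-2, 9).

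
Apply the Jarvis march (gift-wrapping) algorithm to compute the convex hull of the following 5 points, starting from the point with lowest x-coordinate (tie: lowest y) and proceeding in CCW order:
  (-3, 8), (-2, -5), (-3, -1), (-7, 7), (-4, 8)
Hull (CCW) = [(-7, 7), (-2, -5), (-3, 8), (-4, 8)]

Jarvis march: at each step, from the current hull vertex p, select the next vertex q as the point such that every other point lies strictly to the left of (or on) the directed line p → q. (Equivalently: for every other point r, the cross product (q − p) × (r − p) ≥ 0.)
Starting point (lowest x, tie lowest y): (-7, 7). Wrap until returning to start. Resulting hull: (-7, 7), (-2, -5), (-3, 8), (-4, 8).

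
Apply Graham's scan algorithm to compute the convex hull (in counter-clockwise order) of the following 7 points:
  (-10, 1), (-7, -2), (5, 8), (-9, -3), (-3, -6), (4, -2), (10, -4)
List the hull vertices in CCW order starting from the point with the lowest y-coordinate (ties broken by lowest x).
Hull (CCW) = [(-3, -6), (10, -4), (5, 8), (-10, 1), (-9, -3)]

Graham scan procedure:
  1. Find the pivot p₀ = point with lowest y (tie → lowest x): (-3, -6).
  2. Sort the remaining points by polar angle around p₀.
  3. Walk through sorted points, maintaining a stack; pop the top while the last three entries make a non-left turn (cross product ≤ 0).
  4. Final stack is the convex hull in CCW order: (-3, -6), (10, -4), (5, 8), (-10, 1), (-9, -3).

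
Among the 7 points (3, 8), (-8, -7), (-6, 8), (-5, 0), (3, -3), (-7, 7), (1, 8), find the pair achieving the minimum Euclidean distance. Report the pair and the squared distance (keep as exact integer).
Pair = ((-6, 8), (-7, 7)); squared distance = 2

Compute all C(7, 2) = 21 pairwise squared distances (x_i − x_j)² + (y_i − y_j)². The minimum is 2, attained by the pair ((-6, 8), (-7, 7)).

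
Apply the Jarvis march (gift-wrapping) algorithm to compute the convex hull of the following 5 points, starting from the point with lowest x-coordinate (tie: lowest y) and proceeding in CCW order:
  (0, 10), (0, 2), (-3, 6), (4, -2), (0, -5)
Hull (CCW) = [(-3, 6), (0, -5), (4, -2), (0, 10)]

Jarvis march: at each step, from the current hull vertex p, select the next vertex q as the point such that every other point lies strictly to the left of (or on) the directed line p → q. (Equivalently: for every other point r, the cross product (q − p) × (r − p) ≥ 0.)
Starting point (lowest x, tie lowest y): (-3, 6). Wrap until returning to start. Resulting hull: (-3, 6), (0, -5), (4, -2), (0, 10).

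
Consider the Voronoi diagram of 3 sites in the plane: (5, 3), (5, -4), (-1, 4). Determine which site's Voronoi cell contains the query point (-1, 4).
Nearest site = (-1, 4)

The Voronoi cell of site s contains exactly those query points closer to s than to any other site. Compute squared distances from q = (-1, 4) to each site:
  (-1 − -1)² + (4 − 4)² = 0
  (5 − -1)² + (3 − 4)² = 37
  (5 − -1)² + (-4 − 4)² = 100
Minimum is attained by (-1, 4), so q lies in its Voronoi cell.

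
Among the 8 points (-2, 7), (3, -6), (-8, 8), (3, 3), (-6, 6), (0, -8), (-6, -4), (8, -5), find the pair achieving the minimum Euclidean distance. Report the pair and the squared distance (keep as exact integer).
Pair = ((-8, 8), (-6, 6)); squared distance = 8

Compute all C(8, 2) = 28 pairwise squared distances (x_i − x_j)² + (y_i − y_j)². The minimum is 8, attained by the pair ((-8, 8), (-6, 6)).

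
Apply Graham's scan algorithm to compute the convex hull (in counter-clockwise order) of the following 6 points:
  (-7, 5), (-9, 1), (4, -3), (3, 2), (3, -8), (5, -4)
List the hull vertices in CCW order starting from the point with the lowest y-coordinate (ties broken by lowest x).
Hull (CCW) = [(3, -8), (5, -4), (3, 2), (-7, 5), (-9, 1)]

Graham scan procedure:
  1. Find the pivot p₀ = point with lowest y (tie → lowest x): (3, -8).
  2. Sort the remaining points by polar angle around p₀.
  3. Walk through sorted points, maintaining a stack; pop the top while the last three entries make a non-left turn (cross product ≤ 0).
  4. Final stack is the convex hull in CCW order: (3, -8), (5, -4), (3, 2), (-7, 5), (-9, 1).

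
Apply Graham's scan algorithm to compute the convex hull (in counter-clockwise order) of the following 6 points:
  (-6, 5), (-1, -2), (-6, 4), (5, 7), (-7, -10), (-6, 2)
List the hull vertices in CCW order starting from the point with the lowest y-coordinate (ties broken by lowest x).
Hull (CCW) = [(-7, -10), (-1, -2), (5, 7), (-6, 5)]

Graham scan procedure:
  1. Find the pivot p₀ = point with lowest y (tie → lowest x): (-7, -10).
  2. Sort the remaining points by polar angle around p₀.
  3. Walk through sorted points, maintaining a stack; pop the top while the last three entries make a non-left turn (cross product ≤ 0).
  4. Final stack is the convex hull in CCW order: (-7, -10), (-1, -2), (5, 7), (-6, 5).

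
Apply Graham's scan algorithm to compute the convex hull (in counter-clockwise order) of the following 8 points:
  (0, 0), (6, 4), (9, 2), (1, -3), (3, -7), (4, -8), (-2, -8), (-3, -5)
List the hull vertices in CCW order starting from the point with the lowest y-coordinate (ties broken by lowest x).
Hull (CCW) = [(-2, -8), (4, -8), (9, 2), (6, 4), (0, 0), (-3, -5)]

Graham scan procedure:
  1. Find the pivot p₀ = point with lowest y (tie → lowest x): (-2, -8).
  2. Sort the remaining points by polar angle around p₀.
  3. Walk through sorted points, maintaining a stack; pop the top while the last three entries make a non-left turn (cross product ≤ 0).
  4. Final stack is the convex hull in CCW order: (-2, -8), (4, -8), (9, 2), (6, 4), (0, 0), (-3, -5).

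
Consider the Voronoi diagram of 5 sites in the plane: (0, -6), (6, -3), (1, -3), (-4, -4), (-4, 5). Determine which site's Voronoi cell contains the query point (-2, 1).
Nearest site = (-4, 5)

The Voronoi cell of site s contains exactly those query points closer to s than to any other site. Compute squared distances from q = (-2, 1) to each site:
  (-4 − -2)² + (5 − 1)² = 20
  (1 − -2)² + (-3 − 1)² = 25
  (-4 − -2)² + (-4 − 1)² = 29
  (0 − -2)² + (-6 − 1)² = 53
  (6 − -2)² + (-3 − 1)² = 80
Minimum is attained by (-4, 5), so q lies in its Voronoi cell.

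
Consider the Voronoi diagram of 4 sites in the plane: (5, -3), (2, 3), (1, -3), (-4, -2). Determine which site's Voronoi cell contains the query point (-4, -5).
Nearest site = (-4, -2)

The Voronoi cell of site s contains exactly those query points closer to s than to any other site. Compute squared distances from q = (-4, -5) to each site:
  (-4 − -4)² + (-2 − -5)² = 9
  (1 − -4)² + (-3 − -5)² = 29
  (5 − -4)² + (-3 − -5)² = 85
  (2 − -4)² + (3 − -5)² = 100
Minimum is attained by (-4, -2), so q lies in its Voronoi cell.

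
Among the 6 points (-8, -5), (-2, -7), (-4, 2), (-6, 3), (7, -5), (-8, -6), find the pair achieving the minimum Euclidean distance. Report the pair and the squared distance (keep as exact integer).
Pair = ((-8, -5), (-8, -6)); squared distance = 1

Compute all C(6, 2) = 15 pairwise squared distances (x_i − x_j)² + (y_i − y_j)². The minimum is 1, attained by the pair ((-8, -5), (-8, -6)).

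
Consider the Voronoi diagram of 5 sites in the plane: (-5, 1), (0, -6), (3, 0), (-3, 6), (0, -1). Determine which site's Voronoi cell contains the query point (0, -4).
Nearest site = (0, -6)

The Voronoi cell of site s contains exactly those query points closer to s than to any other site. Compute squared distances from q = (0, -4) to each site:
  (0 − 0)² + (-6 − -4)² = 4
  (0 − 0)² + (-1 − -4)² = 9
  (3 − 0)² + (0 − -4)² = 25
  (-5 − 0)² + (1 − -4)² = 50
  (-3 − 0)² + (6 − -4)² = 109
Minimum is attained by (0, -6), so q lies in its Voronoi cell.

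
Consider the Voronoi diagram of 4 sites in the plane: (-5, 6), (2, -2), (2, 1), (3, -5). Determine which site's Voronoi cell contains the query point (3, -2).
Nearest site = (2, -2)

The Voronoi cell of site s contains exactly those query points closer to s than to any other site. Compute squared distances from q = (3, -2) to each site:
  (2 − 3)² + (-2 − -2)² = 1
  (3 − 3)² + (-5 − -2)² = 9
  (2 − 3)² + (1 − -2)² = 10
  (-5 − 3)² + (6 − -2)² = 128
Minimum is attained by (2, -2), so q lies in its Voronoi cell.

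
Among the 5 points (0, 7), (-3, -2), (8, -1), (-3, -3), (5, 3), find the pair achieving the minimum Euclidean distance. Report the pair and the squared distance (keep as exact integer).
Pair = ((-3, -2), (-3, -3)); squared distance = 1

Compute all C(5, 2) = 10 pairwise squared distances (x_i − x_j)² + (y_i − y_j)². The minimum is 1, attained by the pair ((-3, -2), (-3, -3)).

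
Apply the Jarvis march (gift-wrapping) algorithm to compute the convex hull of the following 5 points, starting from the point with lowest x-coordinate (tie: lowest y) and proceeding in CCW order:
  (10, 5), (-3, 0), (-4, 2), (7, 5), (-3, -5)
Hull (CCW) = [(-4, 2), (-3, -5), (10, 5), (7, 5)]

Jarvis march: at each step, from the current hull vertex p, select the next vertex q as the point such that every other point lies strictly to the left of (or on) the directed line p → q. (Equivalently: for every other point r, the cross product (q − p) × (r − p) ≥ 0.)
Starting point (lowest x, tie lowest y): (-4, 2). Wrap until returning to start. Resulting hull: (-4, 2), (-3, -5), (10, 5), (7, 5).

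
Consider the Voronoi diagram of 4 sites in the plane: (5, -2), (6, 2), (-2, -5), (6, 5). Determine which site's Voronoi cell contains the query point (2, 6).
Nearest site = (6, 5)

The Voronoi cell of site s contains exactly those query points closer to s than to any other site. Compute squared distances from q = (2, 6) to each site:
  (6 − 2)² + (5 − 6)² = 17
  (6 − 2)² + (2 − 6)² = 32
  (5 − 2)² + (-2 − 6)² = 73
  (-2 − 2)² + (-5 − 6)² = 137
Minimum is attained by (6, 5), so q lies in its Voronoi cell.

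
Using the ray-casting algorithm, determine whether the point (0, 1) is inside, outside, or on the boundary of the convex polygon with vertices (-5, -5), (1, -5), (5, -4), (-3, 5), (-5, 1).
The point (0, 1) lies strictly inside the polygon

Cast a horizontal ray to the right from the query point and count how many polygon edges it crosses (each edge strictly once or zero times, handled with the usual half-open convention). 
Parity of crossings → odd ⇒ inside.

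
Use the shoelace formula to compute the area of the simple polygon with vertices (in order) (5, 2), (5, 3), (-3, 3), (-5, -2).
Area = 25

Shoelace formula: Area = (1/2) |Σ_i (x_i · y_{i+1} − x_{i+1} · y_i)| (indices mod n). Compute each cross term:
  (5)(3) − (5)(2) = 5
  (5)(3) − (-3)(3) = 24
  (-3)(-2) − (-5)(3) = 21
  (-5)(2) − (5)(-2) = 0
Sum = 50, so (signed) Area = 50/2 = 25, |Area| = 25.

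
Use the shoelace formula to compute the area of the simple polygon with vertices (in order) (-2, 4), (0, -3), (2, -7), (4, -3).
Area = 22

Shoelace formula: Area = (1/2) |Σ_i (x_i · y_{i+1} − x_{i+1} · y_i)| (indices mod n). Compute each cross term:
  (-2)(-3) − (0)(4) = 6
  (0)(-7) − (2)(-3) = 6
  (2)(-3) − (4)(-7) = 22
  (4)(4) − (-2)(-3) = 10
Sum = 44, so (signed) Area = 44/2 = 22, |Area| = 22.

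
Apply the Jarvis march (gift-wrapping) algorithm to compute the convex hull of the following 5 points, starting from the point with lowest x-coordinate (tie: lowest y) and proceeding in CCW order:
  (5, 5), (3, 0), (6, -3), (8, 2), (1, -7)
Hull (CCW) = [(1, -7), (6, -3), (8, 2), (5, 5), (3, 0)]

Jarvis march: at each step, from the current hull vertex p, select the next vertex q as the point such that every other point lies strictly to the left of (or on) the directed line p → q. (Equivalently: for every other point r, the cross product (q − p) × (r − p) ≥ 0.)
Starting point (lowest x, tie lowest y): (1, -7). Wrap until returning to start. Resulting hull: (1, -7), (6, -3), (8, 2), (5, 5), (3, 0).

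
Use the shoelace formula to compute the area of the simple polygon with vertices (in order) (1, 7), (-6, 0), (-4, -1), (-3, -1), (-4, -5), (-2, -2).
Area = 23

Shoelace formula: Area = (1/2) |Σ_i (x_i · y_{i+1} − x_{i+1} · y_i)| (indices mod n). Compute each cross term:
  (1)(0) − (-6)(7) = 42
  (-6)(-1) − (-4)(0) = 6
  (-4)(-1) − (-3)(-1) = 1
  (-3)(-5) − (-4)(-1) = 11
  (-4)(-2) − (-2)(-5) = -2
  (-2)(7) − (1)(-2) = -12
Sum = 46, so (signed) Area = 46/2 = 23, |Area| = 23.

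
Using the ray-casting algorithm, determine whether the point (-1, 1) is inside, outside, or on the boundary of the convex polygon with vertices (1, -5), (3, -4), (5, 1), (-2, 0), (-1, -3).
The point (-1, 1) lies strictly outside the polygon

Cast a horizontal ray to the right from the query point and count how many polygon edges it crosses (each edge strictly once or zero times, handled with the usual half-open convention). 
Parity of crossings → even ⇒ outside.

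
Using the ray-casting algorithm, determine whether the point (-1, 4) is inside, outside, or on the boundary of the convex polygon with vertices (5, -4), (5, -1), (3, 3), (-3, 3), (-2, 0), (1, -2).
The point (-1, 4) lies strictly outside the polygon

Cast a horizontal ray to the right from the query point and count how many polygon edges it crosses (each edge strictly once or zero times, handled with the usual half-open convention). 
Parity of crossings → even ⇒ outside.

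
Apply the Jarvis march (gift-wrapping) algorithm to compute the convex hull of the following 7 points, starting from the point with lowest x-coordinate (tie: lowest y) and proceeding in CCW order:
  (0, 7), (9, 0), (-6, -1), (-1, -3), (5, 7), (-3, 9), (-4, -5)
Hull (CCW) = [(-6, -1), (-4, -5), (9, 0), (5, 7), (-3, 9)]

Jarvis march: at each step, from the current hull vertex p, select the next vertex q as the point such that every other point lies strictly to the left of (or on) the directed line p → q. (Equivalently: for every other point r, the cross product (q − p) × (r − p) ≥ 0.)
Starting point (lowest x, tie lowest y): (-6, -1). Wrap until returning to start. Resulting hull: (-6, -1), (-4, -5), (9, 0), (5, 7), (-3, 9).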